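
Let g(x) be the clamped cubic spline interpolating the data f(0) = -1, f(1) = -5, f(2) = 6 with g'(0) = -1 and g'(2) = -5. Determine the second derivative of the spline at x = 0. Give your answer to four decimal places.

-33.5000

Put σ_i = g'' at the i-th knot. Here h = (1, 1) and Δ = (-4, 11), so the interior equations h_(i-1)·σ_(i-1) + 2(h_(i-1)+h_i)·σ_i + h_i·σ_(i+1) = 6(Δ_i − Δ_(i-1)) read
  1·σ_0 + 4·σ_1 + 1·σ_2 = 6(Δ_1 - Δ_0) = 90
Clamped end conditions give two more equations: 2h_0·σ_0 + h_0·σ_1 = 6(Δ_0 - g'(0)) = -18 and h_1·σ_1 + 2h_1·σ_2 = 6(g'(2) - Δ_1) = -96.
Solving: σ_0 = -67/2, σ_1 = 49, σ_2 = -145/2.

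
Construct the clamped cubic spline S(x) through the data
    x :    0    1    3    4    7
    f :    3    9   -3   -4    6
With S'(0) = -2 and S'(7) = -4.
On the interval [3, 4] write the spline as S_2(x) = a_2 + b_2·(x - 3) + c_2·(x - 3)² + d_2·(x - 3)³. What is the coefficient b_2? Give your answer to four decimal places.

-5.6885

Write M_i for S''(x_i). With h_i = 1, 2, 1, 3 and divided differences Δ_i = 6, -6, -1, 10/3, the continuity of S' gives the tridiagonal system
  1·M_0 + 6·M_1 + 2·M_2 = 6(Δ_1 - Δ_0) = -72
  2·M_1 + 6·M_2 + 1·M_3 = 6(Δ_2 - Δ_1) = 30
  1·M_2 + 8·M_3 + 3·M_4 = 6(Δ_3 - Δ_2) = 26
Clamped end conditions give two more equations: 2h_0·M_0 + h_0·M_1 = 6(Δ_0 - S'(0)) = 48 and h_3·M_3 + 2h_3·M_4 = 6(S'(7) - Δ_3) = -44.
Hence M_0 = 2121/61, M_1 = -1314/61, M_2 = 1371/122, M_3 = 345/61, M_4 = -3719/366.
On [3, 4], with S_2(x) = a_2 + b_2·(x - 3) + c_2·(x - 3)² + d_2·(x - 3)³: c_2 = M_2/2 = 1371/244, d_2 = (M_3 - M_2)/(6h_2) = -227/244, b_2 = Δ_2 - h_2(2M_2 + M_3)/6 = -347/61.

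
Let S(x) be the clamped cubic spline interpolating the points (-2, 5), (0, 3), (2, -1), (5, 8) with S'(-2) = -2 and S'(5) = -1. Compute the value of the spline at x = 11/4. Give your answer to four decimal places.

With M_i denoting the second derivative at x_i, h_i = 2, 2, 3, and Δ_i = (y_(i+1) − y_i)/h_i = -1, -2, 3:
  2·M_0 + 8·M_1 + 2·M_2 = 6(Δ_1 - Δ_0) = -6
  2·M_1 + 10·M_2 + 3·M_3 = 6(Δ_2 - Δ_1) = 30
Clamped end conditions give two more equations: 2h_0·M_0 + h_0·M_1 = 6(Δ_0 - S'(-2)) = 6 and h_2·M_2 + 2h_2·M_3 = 6(S'(5) - Δ_2) = -24.
Solving: M_0 = 109/37, M_1 = -107/37, M_2 = 208/37, M_3 = -252/37.
On [2, 5], S(x) = -1 + 29/37·(x - 2) + 104/37·(x - 2)² - 230/333·(x - 2)³.
With (x - 2) = 3/4: S(11/4) = 1039/1184.

0.8775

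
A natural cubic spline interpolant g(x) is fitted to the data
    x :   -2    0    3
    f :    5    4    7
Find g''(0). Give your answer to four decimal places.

0.9000

Write M_i for g''(x_i). With h_i = 2, 3 and divided differences Δ_i = -1/2, 1, the continuity of g' gives the tridiagonal system
  2·M_0 + 10·M_1 + 3·M_2 = 6(Δ_1 - Δ_0) = 9
Natural end conditions: M_0 = M_2 = 0.
Solving the tridiagonal system: M_0 = 0, M_1 = 9/10, M_2 = 0.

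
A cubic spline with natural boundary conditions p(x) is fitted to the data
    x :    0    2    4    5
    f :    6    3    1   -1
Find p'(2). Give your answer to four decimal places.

-1.0455

Let σ_i = p''(x_i). Step sizes h_i = 2, 2, 1; slopes of the chords Δ_i = (y_(i+1) - y_i)/h_i = -3/2, -1, -2.
  2·σ_0 + 8·σ_1 + 2·σ_2 = 6(Δ_1 - Δ_0) = 3
  2·σ_1 + 6·σ_2 + 1·σ_3 = 6(Δ_2 - Δ_1) = -6
Natural end conditions: σ_0 = σ_3 = 0.
Solving the tridiagonal system: σ_0 = 0, σ_1 = 15/22, σ_2 = -27/22, σ_3 = 0.
On [2, 4], p'(x) = b_1 + 2c_1·(x - 2) + 3d_1·(x - 2)² with b_1 = Δ_1 - h_1(2σ_1 + σ_2)/6 = -23/22, c_1 = σ_1/2 = 15/44, d_1 = (σ_2 - σ_1)/(6h_1) = -7/44. So p'(2) = -23/22.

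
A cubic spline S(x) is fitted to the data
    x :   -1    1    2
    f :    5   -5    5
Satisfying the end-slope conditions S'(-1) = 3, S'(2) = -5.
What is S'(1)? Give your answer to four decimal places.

8.6667

Let m_i = S''(x_i). Step sizes h_i = 2, 1; slopes of the chords Δ_i = (y_(i+1) - y_i)/h_i = -5, 10.
  2·m_0 + 6·m_1 + 1·m_2 = 6(Δ_1 - Δ_0) = 90
Clamped end conditions give two more equations: 2h_0·m_0 + h_0·m_1 = 6(Δ_0 - S'(-1)) = -48 and h_1·m_1 + 2h_1·m_2 = 6(S'(2) - Δ_1) = -90.
Solving the tridiagonal system: m_0 = -89/3, m_1 = 106/3, m_2 = -188/3.
On [1, 2], S'(x) = b_1 + 2c_1·(x - 1) + 3d_1·(x - 1)² with b_1 = Δ_1 - h_1(2m_1 + m_2)/6 = 26/3, c_1 = m_1/2 = 53/3, d_1 = (m_2 - m_1)/(6h_1) = -49/3. So S'(1) = 26/3.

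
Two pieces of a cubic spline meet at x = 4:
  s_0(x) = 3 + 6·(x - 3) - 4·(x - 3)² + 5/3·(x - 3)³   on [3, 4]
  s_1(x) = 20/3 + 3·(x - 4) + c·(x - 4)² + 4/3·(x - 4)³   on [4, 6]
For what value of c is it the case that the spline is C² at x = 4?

1

s_0''(x) = -8 + 10·(x - 3), so s_0''(4) = 2. On the right, s_1''(4) = 2c, so c = 1.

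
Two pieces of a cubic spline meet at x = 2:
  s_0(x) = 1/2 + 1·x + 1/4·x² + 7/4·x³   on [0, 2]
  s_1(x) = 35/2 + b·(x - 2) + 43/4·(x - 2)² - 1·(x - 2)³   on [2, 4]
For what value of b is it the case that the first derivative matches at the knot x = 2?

23

s_0'(x) = 1 + 1/2·x + 21/4·x², so s_0'(2) = 23. On the right, s_1'(2) = b, so b = 23.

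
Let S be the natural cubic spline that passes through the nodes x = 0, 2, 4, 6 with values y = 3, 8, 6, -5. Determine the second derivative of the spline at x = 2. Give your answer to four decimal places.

-1.9000

Let σ_i = S''(x_i). Step sizes h_i = 2, 2, 2; slopes of the chords Δ_i = (y_(i+1) - y_i)/h_i = 5/2, -1, -11/2.
  2·σ_0 + 8·σ_1 + 2·σ_2 = 6(Δ_1 - Δ_0) = -21
  2·σ_1 + 8·σ_2 + 2·σ_3 = 6(Δ_2 - Δ_1) = -27
Natural end conditions: σ_0 = σ_3 = 0.
Forward elimination and back-substitution give σ_0 = 0, σ_1 = -19/10, σ_2 = -29/10, σ_3 = 0.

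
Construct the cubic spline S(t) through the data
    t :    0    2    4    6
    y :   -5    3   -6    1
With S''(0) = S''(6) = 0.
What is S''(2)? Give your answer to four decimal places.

With M_i denoting the second derivative at x_i, h_i = 2, 2, 2, and Δ_i = (y_(i+1) − y_i)/h_i = 4, -9/2, 7/2:
  2·M_0 + 8·M_1 + 2·M_2 = 6(Δ_1 - Δ_0) = -51
  2·M_1 + 8·M_2 + 2·M_3 = 6(Δ_2 - Δ_1) = 48
Natural end conditions: M_0 = M_3 = 0.
Forward elimination and back-substitution give M_0 = 0, M_1 = -42/5, M_2 = 81/10, M_3 = 0.

-8.4000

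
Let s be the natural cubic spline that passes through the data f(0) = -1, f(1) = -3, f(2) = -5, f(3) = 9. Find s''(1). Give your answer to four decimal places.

-6.4000

Put m_i = s'' at the i-th knot. Here h = (1, 1, 1) and Δ = (-2, -2, 14), so the interior equations h_(i-1)·m_(i-1) + 2(h_(i-1)+h_i)·m_i + h_i·m_(i+1) = 6(Δ_i − Δ_(i-1)) read
  1·m_0 + 4·m_1 + 1·m_2 = 6(Δ_1 - Δ_0) = 0
  1·m_1 + 4·m_2 + 1·m_3 = 6(Δ_2 - Δ_1) = 96
Natural end conditions: m_0 = m_3 = 0.
Solving the tridiagonal system: m_0 = 0, m_1 = -32/5, m_2 = 128/5, m_3 = 0.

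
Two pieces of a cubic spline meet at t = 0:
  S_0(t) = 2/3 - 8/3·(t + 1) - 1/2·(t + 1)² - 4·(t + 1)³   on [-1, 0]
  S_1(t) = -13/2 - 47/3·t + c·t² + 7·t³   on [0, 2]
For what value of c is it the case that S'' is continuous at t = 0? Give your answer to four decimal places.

S_0''(t) = -1 - 24·(t + 1), so S_0''(0) = -25. On the right, S_1''(0) = 2c, so c = -25/2.

-12.5000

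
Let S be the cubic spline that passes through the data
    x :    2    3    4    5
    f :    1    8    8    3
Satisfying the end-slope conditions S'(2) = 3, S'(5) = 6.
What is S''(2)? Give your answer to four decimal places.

17.6000

Let M_i = S''(x_i). Step sizes h_i = 1, 1, 1; slopes of the chords Δ_i = (y_(i+1) - y_i)/h_i = 7, 0, -5.
  1·M_0 + 4·M_1 + 1·M_2 = 6(Δ_1 - Δ_0) = -42
  1·M_1 + 4·M_2 + 1·M_3 = 6(Δ_2 - Δ_1) = -30
Clamped end conditions give two more equations: 2h_0·M_0 + h_0·M_1 = 6(Δ_0 - S'(2)) = 24 and h_2·M_2 + 2h_2·M_3 = 6(S'(5) - Δ_2) = 66.
Forward elimination and back-substitution give M_0 = 88/5, M_1 = -56/5, M_2 = -74/5, M_3 = 202/5.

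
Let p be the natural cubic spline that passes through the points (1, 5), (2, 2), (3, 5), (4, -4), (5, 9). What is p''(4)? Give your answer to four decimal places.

Put M_i = p'' at the i-th knot. Here h = (1, 1, 1, 1) and Δ = (-3, 3, -9, 13), so the interior equations h_(i-1)·M_(i-1) + 2(h_(i-1)+h_i)·M_i + h_i·M_(i+1) = 6(Δ_i − Δ_(i-1)) read
  1·M_0 + 4·M_1 + 1·M_2 = 6(Δ_1 - Δ_0) = 36
  1·M_1 + 4·M_2 + 1·M_3 = 6(Δ_2 - Δ_1) = -72
  1·M_2 + 4·M_3 + 1·M_4 = 6(Δ_3 - Δ_2) = 132
Natural end conditions: M_0 = M_4 = 0.
Forward elimination and back-substitution give M_0 = 0, M_1 = 120/7, M_2 = -228/7, M_3 = 288/7, M_4 = 0.

41.1429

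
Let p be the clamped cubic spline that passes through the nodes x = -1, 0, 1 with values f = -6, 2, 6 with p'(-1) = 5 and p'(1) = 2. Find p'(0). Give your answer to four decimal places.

7.2500

Let σ_i = p''(x_i). Step sizes h_i = 1, 1; slopes of the chords Δ_i = (y_(i+1) - y_i)/h_i = 8, 4.
  1·σ_0 + 4·σ_1 + 1·σ_2 = 6(Δ_1 - Δ_0) = -24
Clamped end conditions give two more equations: 2h_0·σ_0 + h_0·σ_1 = 6(Δ_0 - p'(-1)) = 18 and h_1·σ_1 + 2h_1·σ_2 = 6(p'(1) - Δ_1) = -12.
Hence σ_0 = 27/2, σ_1 = -9, σ_2 = -3/2.
On [0, 1], p'(x) = b_1 + 2c_1·x + 3d_1·x² with b_1 = Δ_1 - h_1(2σ_1 + σ_2)/6 = 29/4, c_1 = σ_1/2 = -9/2, d_1 = (σ_2 - σ_1)/(6h_1) = 5/4. So p'(0) = 29/4.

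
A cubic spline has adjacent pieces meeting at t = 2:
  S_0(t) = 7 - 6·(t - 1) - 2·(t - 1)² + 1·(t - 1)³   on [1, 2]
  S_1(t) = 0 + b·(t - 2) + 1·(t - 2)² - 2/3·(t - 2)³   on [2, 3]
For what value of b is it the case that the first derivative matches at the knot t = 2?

S_0'(t) = -6 - 4·(t - 1) + 3·(t - 1)², so S_0'(2) = -7. On the right, S_1'(2) = b, so b = -7.

-7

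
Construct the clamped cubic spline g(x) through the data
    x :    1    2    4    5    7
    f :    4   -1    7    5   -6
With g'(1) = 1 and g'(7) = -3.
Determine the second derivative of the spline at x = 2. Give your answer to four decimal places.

With σ_i denoting the second derivative at x_i, h_i = 1, 2, 1, 2, and Δ_i = (y_(i+1) − y_i)/h_i = -5, 4, -2, -11/2:
  1·σ_0 + 6·σ_1 + 2·σ_2 = 6(Δ_1 - Δ_0) = 54
  2·σ_1 + 6·σ_2 + 1·σ_3 = 6(Δ_2 - Δ_1) = -36
  1·σ_2 + 6·σ_3 + 2·σ_4 = 6(Δ_3 - Δ_2) = -21
Clamped end conditions give two more equations: 2h_0·σ_0 + h_0·σ_1 = 6(Δ_0 - g'(1)) = -36 and h_3·σ_3 + 2h_3·σ_4 = 6(g'(7) - Δ_3) = 15.
Solving: σ_0 = -2471/93, σ_1 = 1594/93, σ_2 = -2071/186, σ_3 = -323/93, σ_4 = 2041/372.

17.1398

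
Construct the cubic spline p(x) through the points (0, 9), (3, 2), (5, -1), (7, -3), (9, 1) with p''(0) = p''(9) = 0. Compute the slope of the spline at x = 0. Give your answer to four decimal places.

-2.6185

With M_i denoting the second derivative at x_i, h_i = 3, 2, 2, 2, and Δ_i = (y_(i+1) − y_i)/h_i = -7/3, -3/2, -1, 2:
  3·M_0 + 10·M_1 + 2·M_2 = 6(Δ_1 - Δ_0) = 5
  2·M_1 + 8·M_2 + 2·M_3 = 6(Δ_2 - Δ_1) = 3
  2·M_2 + 8·M_3 + 2·M_4 = 6(Δ_3 - Δ_2) = 18
Natural end conditions: M_0 = M_4 = 0.
Solving the tridiagonal system: M_0 = 0, M_1 = 81/142, M_2 = -25/71, M_3 = 166/71, M_4 = 0.
On [0, 3], p'(x) = b_0 + 2c_0·x + 3d_0·x² with b_0 = Δ_0 - h_0(2M_0 + M_1)/6 = -2231/852, c_0 = M_0/2 = 0, d_0 = (M_1 - M_0)/(6h_0) = 9/284. So p'(0) = -2231/852.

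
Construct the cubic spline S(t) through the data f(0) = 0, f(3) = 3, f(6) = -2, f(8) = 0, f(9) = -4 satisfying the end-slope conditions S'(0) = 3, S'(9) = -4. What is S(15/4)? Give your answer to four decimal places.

With M_i denoting the second derivative at x_i, h_i = 3, 3, 2, 1, and Δ_i = (y_(i+1) − y_i)/h_i = 1, -5/3, 1, -4:
  3·M_0 + 12·M_1 + 3·M_2 = 6(Δ_1 - Δ_0) = -16
  3·M_1 + 10·M_2 + 2·M_3 = 6(Δ_2 - Δ_1) = 16
  2·M_2 + 6·M_3 + 1·M_4 = 6(Δ_3 - Δ_2) = -30
Clamped end conditions give two more equations: 2h_0·M_0 + h_0·M_1 = 6(Δ_0 - S'(0)) = -12 and h_3·M_3 + 2h_3·M_4 = 6(S'(9) - Δ_3) = 0.
Solving: M_0 = -55/54, M_1 = -53/27, M_2 = 191/54, M_3 = -182/27, M_4 = 91/27.
On [3, 6], S(t) = 3 - 53/36·(t - 3) - 53/54·(t - 3)² + 11/36·(t - 3)³.
With (t - 3) = 3/4: S(15/4) = 377/256.

1.4727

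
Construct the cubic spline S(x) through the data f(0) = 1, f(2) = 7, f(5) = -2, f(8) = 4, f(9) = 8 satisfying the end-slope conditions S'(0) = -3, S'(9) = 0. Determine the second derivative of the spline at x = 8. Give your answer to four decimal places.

With m_i denoting the second derivative at x_i, h_i = 2, 3, 3, 1, and Δ_i = (y_(i+1) − y_i)/h_i = 3, -3, 2, 4:
  2·m_0 + 10·m_1 + 3·m_2 = 6(Δ_1 - Δ_0) = -36
  3·m_1 + 12·m_2 + 3·m_3 = 6(Δ_2 - Δ_1) = 30
  3·m_2 + 8·m_3 + 1·m_4 = 6(Δ_3 - Δ_2) = 12
Clamped end conditions give two more equations: 2h_0·m_0 + h_0·m_1 = 6(Δ_0 - S'(0)) = 36 and h_3·m_3 + 2h_3·m_4 = 6(S'(9) - Δ_3) = -24.
Solving the tridiagonal system: m_0 = 620/49, m_1 = -358/49, m_2 = 192/49, m_3 = 80/49, m_4 = -628/49.

1.6327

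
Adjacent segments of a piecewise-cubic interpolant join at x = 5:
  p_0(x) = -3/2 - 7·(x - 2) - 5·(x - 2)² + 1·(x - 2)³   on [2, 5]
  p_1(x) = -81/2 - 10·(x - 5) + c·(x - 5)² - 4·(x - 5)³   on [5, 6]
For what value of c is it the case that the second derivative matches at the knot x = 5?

4

p_0''(x) = -10 + 6·(x - 2), so p_0''(5) = 8. On the right, p_1''(5) = 2c, so c = 4.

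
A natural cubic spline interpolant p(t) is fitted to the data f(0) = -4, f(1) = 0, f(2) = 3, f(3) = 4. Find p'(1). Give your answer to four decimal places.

3.7333

Let M_i = p''(x_i). Step sizes h_i = 1, 1, 1; slopes of the chords Δ_i = (y_(i+1) - y_i)/h_i = 4, 3, 1.
  1·M_0 + 4·M_1 + 1·M_2 = 6(Δ_1 - Δ_0) = -6
  1·M_1 + 4·M_2 + 1·M_3 = 6(Δ_2 - Δ_1) = -12
Natural end conditions: M_0 = M_3 = 0.
Hence M_0 = 0, M_1 = -4/5, M_2 = -14/5, M_3 = 0.
On [1, 2], p'(t) = b_1 + 2c_1·(t - 1) + 3d_1·(t - 1)² with b_1 = Δ_1 - h_1(2M_1 + M_2)/6 = 56/15, c_1 = M_1/2 = -2/5, d_1 = (M_2 - M_1)/(6h_1) = -1/3. So p'(1) = 56/15.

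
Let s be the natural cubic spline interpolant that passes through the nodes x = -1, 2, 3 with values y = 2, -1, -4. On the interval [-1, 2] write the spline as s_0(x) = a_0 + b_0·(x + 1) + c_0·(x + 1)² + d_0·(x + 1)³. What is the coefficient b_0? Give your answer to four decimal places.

Write m_i for s''(x_i). With h_i = 3, 1 and divided differences Δ_i = -1, -3, the continuity of s' gives the tridiagonal system
  3·m_0 + 8·m_1 + 1·m_2 = 6(Δ_1 - Δ_0) = -12
Natural end conditions: m_0 = m_2 = 0.
Forward elimination and back-substitution give m_0 = 0, m_1 = -3/2, m_2 = 0.
On [-1, 2], with s_0(x) = a_0 + b_0·(x + 1) + c_0·(x + 1)² + d_0·(x + 1)³: c_0 = m_0/2 = 0, d_0 = (m_1 - m_0)/(6h_0) = -1/12, b_0 = Δ_0 - h_0(2m_0 + m_1)/6 = -1/4.

-0.2500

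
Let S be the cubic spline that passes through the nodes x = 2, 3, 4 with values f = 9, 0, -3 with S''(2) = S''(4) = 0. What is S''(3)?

9

Write M_i for S''(x_i). With h_i = 1, 1 and divided differences Δ_i = -9, -3, the continuity of S' gives the tridiagonal system
  1·M_0 + 4·M_1 + 1·M_2 = 6(Δ_1 - Δ_0) = 36
Natural end conditions: M_0 = M_2 = 0.
Hence M_0 = 0, M_1 = 9, M_2 = 0.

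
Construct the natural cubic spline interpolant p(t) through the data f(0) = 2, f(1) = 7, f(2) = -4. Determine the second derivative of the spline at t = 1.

Put M_i = p'' at the i-th knot. Here h = (1, 1) and Δ = (5, -11), so the interior equations h_(i-1)·M_(i-1) + 2(h_(i-1)+h_i)·M_i + h_i·M_(i+1) = 6(Δ_i − Δ_(i-1)) read
  1·M_0 + 4·M_1 + 1·M_2 = 6(Δ_1 - Δ_0) = -96
Natural end conditions: M_0 = M_2 = 0.
Forward elimination and back-substitution give M_0 = 0, M_1 = -24, M_2 = 0.

-24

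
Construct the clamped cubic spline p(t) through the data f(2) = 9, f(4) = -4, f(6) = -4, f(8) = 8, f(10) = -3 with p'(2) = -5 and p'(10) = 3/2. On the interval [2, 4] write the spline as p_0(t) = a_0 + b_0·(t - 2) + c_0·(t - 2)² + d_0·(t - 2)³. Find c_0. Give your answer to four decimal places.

-2.1652

Write M_i for p''(x_i). With h_i = 2, 2, 2, 2 and divided differences Δ_i = -13/2, 0, 6, -11/2, the continuity of p' gives the tridiagonal system
  2·M_0 + 8·M_1 + 2·M_2 = 6(Δ_1 - Δ_0) = 39
  2·M_1 + 8·M_2 + 2·M_3 = 6(Δ_2 - Δ_1) = 36
  2·M_2 + 8·M_3 + 2·M_4 = 6(Δ_3 - Δ_2) = -69
Clamped end conditions give two more equations: 2h_0·M_0 + h_0·M_1 = 6(Δ_0 - p'(2)) = -9 and h_3·M_3 + 2h_3·M_4 = 6(p'(10) - Δ_3) = 42.
Forward elimination and back-substitution give M_0 = -485/112, M_1 = 233/56, M_2 = 115/16, M_3 = -835/56, M_4 = 2011/112.
On [2, 4], with p_0(t) = a_0 + b_0·(t - 2) + c_0·(t - 2)² + d_0·(t - 2)³: c_0 = M_0/2 = -485/224, d_0 = (M_1 - M_0)/(6h_0) = 317/448, b_0 = Δ_0 - h_0(2M_0 + M_1)/6 = -5.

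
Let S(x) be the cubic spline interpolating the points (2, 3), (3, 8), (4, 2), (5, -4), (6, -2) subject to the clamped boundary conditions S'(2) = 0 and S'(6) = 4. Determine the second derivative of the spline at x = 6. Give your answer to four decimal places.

Put M_i = S'' at the i-th knot. Here h = (1, 1, 1, 1) and Δ = (5, -6, -6, 2), so the interior equations h_(i-1)·M_(i-1) + 2(h_(i-1)+h_i)·M_i + h_i·M_(i+1) = 6(Δ_i − Δ_(i-1)) read
  1·M_0 + 4·M_1 + 1·M_2 = 6(Δ_1 - Δ_0) = -66
  1·M_1 + 4·M_2 + 1·M_3 = 6(Δ_2 - Δ_1) = 0
  1·M_2 + 4·M_3 + 1·M_4 = 6(Δ_3 - Δ_2) = 48
Clamped end conditions give two more equations: 2h_0·M_0 + h_0·M_1 = 6(Δ_0 - S'(2)) = 30 and h_3·M_3 + 2h_3·M_4 = 6(S'(6) - Δ_3) = 12.
Solving the tridiagonal system: M_0 = 757/28, M_1 = -337/14, M_2 = 13/4, M_3 = 155/14, M_4 = 13/28.

0.4643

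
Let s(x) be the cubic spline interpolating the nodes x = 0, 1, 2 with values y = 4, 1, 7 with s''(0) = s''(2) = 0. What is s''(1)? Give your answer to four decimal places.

13.5000

Let σ_i = s''(x_i). Step sizes h_i = 1, 1; slopes of the chords Δ_i = (y_(i+1) - y_i)/h_i = -3, 6.
  1·σ_0 + 4·σ_1 + 1·σ_2 = 6(Δ_1 - Δ_0) = 54
Natural end conditions: σ_0 = σ_2 = 0.
Solving: σ_0 = 0, σ_1 = 27/2, σ_2 = 0.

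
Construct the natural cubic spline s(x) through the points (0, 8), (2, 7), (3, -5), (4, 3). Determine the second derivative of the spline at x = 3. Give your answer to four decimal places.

With M_i denoting the second derivative at x_i, h_i = 2, 1, 1, and Δ_i = (y_(i+1) − y_i)/h_i = -1/2, -12, 8:
  2·M_0 + 6·M_1 + 1·M_2 = 6(Δ_1 - Δ_0) = -69
  1·M_1 + 4·M_2 + 1·M_3 = 6(Δ_2 - Δ_1) = 120
Natural end conditions: M_0 = M_3 = 0.
Solving the tridiagonal system: M_0 = 0, M_1 = -396/23, M_2 = 789/23, M_3 = 0.

34.3043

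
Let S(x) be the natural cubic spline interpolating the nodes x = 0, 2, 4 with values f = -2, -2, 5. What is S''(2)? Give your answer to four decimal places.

2.6250

Let M_i = S''(x_i). Step sizes h_i = 2, 2; slopes of the chords Δ_i = (y_(i+1) - y_i)/h_i = 0, 7/2.
  2·M_0 + 8·M_1 + 2·M_2 = 6(Δ_1 - Δ_0) = 21
Natural end conditions: M_0 = M_2 = 0.
Forward elimination and back-substitution give M_0 = 0, M_1 = 21/8, M_2 = 0.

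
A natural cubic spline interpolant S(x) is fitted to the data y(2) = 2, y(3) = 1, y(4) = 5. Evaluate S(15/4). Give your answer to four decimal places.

3.7070

Write m_i for S''(x_i). With h_i = 1, 1 and divided differences Δ_i = -1, 4, the continuity of S' gives the tridiagonal system
  1·m_0 + 4·m_1 + 1·m_2 = 6(Δ_1 - Δ_0) = 30
Natural end conditions: m_0 = m_2 = 0.
Forward elimination and back-substitution give m_0 = 0, m_1 = 15/2, m_2 = 0.
On [3, 4], S(x) = 1 + 3/2·(x - 3) + 15/4·(x - 3)² - 5/4·(x - 3)³.
With (x - 3) = 3/4: S(15/4) = 949/256.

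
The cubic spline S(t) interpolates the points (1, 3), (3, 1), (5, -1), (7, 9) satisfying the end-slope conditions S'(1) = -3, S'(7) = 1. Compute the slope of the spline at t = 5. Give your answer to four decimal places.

3.1333

Write m_i for S''(x_i). With h_i = 2, 2, 2 and divided differences Δ_i = -1, -1, 5, the continuity of S' gives the tridiagonal system
  2·m_0 + 8·m_1 + 2·m_2 = 6(Δ_1 - Δ_0) = 0
  2·m_1 + 8·m_2 + 2·m_3 = 6(Δ_2 - Δ_1) = 36
Clamped end conditions give two more equations: 2h_0·m_0 + h_0·m_1 = 6(Δ_0 - S'(1)) = 12 and h_2·m_2 + 2h_2·m_3 = 6(S'(7) - Δ_2) = -24.
Solving the tridiagonal system: m_0 = 68/15, m_1 = -46/15, m_2 = 116/15, m_3 = -148/15.
On [5, 7], S'(t) = b_2 + 2c_2·(t - 5) + 3d_2·(t - 5)² with b_2 = Δ_2 - h_2(2m_2 + m_3)/6 = 47/15, c_2 = m_2/2 = 58/15, d_2 = (m_3 - m_2)/(6h_2) = -22/15. So S'(5) = 47/15.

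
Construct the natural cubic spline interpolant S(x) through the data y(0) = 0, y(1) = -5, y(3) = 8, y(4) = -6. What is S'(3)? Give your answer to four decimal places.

With M_i denoting the second derivative at x_i, h_i = 1, 2, 1, and Δ_i = (y_(i+1) − y_i)/h_i = -5, 13/2, -14:
  1·M_0 + 6·M_1 + 2·M_2 = 6(Δ_1 - Δ_0) = 69
  2·M_1 + 6·M_2 + 1·M_3 = 6(Δ_2 - Δ_1) = -123
Natural end conditions: M_0 = M_3 = 0.
Forward elimination and back-substitution give M_0 = 0, M_1 = 165/8, M_2 = -219/8, M_3 = 0.
On [3, 4], S'(x) = b_2 + 2c_2·(x - 3) + 3d_2·(x - 3)² with b_2 = Δ_2 - h_2(2M_2 + M_3)/6 = -39/8, c_2 = M_2/2 = -219/16, d_2 = (M_3 - M_2)/(6h_2) = 73/16. So S'(3) = -39/8.

-4.8750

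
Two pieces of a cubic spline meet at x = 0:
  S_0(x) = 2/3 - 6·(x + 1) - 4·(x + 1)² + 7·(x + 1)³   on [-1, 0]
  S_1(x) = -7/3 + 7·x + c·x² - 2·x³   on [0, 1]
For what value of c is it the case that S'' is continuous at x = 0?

17

S_0''(x) = -8 + 42·(x + 1), so S_0''(0) = 34. On the right, S_1''(0) = 2c, so c = 17.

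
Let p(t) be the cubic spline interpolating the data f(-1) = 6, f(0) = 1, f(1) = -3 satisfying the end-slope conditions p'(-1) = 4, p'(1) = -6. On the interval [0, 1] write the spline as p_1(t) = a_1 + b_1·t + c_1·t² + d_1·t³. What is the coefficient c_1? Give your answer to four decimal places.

6.5000

With M_i denoting the second derivative at x_i, h_i = 1, 1, and Δ_i = (y_(i+1) − y_i)/h_i = -5, -4:
  1·M_0 + 4·M_1 + 1·M_2 = 6(Δ_1 - Δ_0) = 6
Clamped end conditions give two more equations: 2h_0·M_0 + h_0·M_1 = 6(Δ_0 - p'(-1)) = -54 and h_1·M_1 + 2h_1·M_2 = 6(p'(1) - Δ_1) = -12.
Forward elimination and back-substitution give M_0 = -67/2, M_1 = 13, M_2 = -25/2.
On [0, 1], with p_1(t) = a_1 + b_1·t + c_1·t² + d_1·t³: c_1 = M_1/2 = 13/2, d_1 = (M_2 - M_1)/(6h_1) = -17/4, b_1 = Δ_1 - h_1(2M_1 + M_2)/6 = -25/4.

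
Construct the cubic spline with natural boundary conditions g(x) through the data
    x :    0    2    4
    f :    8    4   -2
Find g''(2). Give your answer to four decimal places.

Write σ_i for g''(x_i). With h_i = 2, 2 and divided differences Δ_i = -2, -3, the continuity of g' gives the tridiagonal system
  2·σ_0 + 8·σ_1 + 2·σ_2 = 6(Δ_1 - Δ_0) = -6
Natural end conditions: σ_0 = σ_2 = 0.
Forward elimination and back-substitution give σ_0 = 0, σ_1 = -3/4, σ_2 = 0.

-0.7500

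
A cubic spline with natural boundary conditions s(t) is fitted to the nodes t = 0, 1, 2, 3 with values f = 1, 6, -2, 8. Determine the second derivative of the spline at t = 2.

34

Put M_i = s'' at the i-th knot. Here h = (1, 1, 1) and Δ = (5, -8, 10), so the interior equations h_(i-1)·M_(i-1) + 2(h_(i-1)+h_i)·M_i + h_i·M_(i+1) = 6(Δ_i − Δ_(i-1)) read
  1·M_0 + 4·M_1 + 1·M_2 = 6(Δ_1 - Δ_0) = -78
  1·M_1 + 4·M_2 + 1·M_3 = 6(Δ_2 - Δ_1) = 108
Natural end conditions: M_0 = M_3 = 0.
Solving the tridiagonal system: M_0 = 0, M_1 = -28, M_2 = 34, M_3 = 0.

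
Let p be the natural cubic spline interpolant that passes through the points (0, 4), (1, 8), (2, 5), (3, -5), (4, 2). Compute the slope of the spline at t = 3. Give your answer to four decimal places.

-2.8571

Put M_i = p'' at the i-th knot. Here h = (1, 1, 1, 1) and Δ = (4, -3, -10, 7), so the interior equations h_(i-1)·M_(i-1) + 2(h_(i-1)+h_i)·M_i + h_i·M_(i+1) = 6(Δ_i − Δ_(i-1)) read
  1·M_0 + 4·M_1 + 1·M_2 = 6(Δ_1 - Δ_0) = -42
  1·M_1 + 4·M_2 + 1·M_3 = 6(Δ_2 - Δ_1) = -42
  1·M_2 + 4·M_3 + 1·M_4 = 6(Δ_3 - Δ_2) = 102
Natural end conditions: M_0 = M_4 = 0.
Forward elimination and back-substitution give M_0 = 0, M_1 = -45/7, M_2 = -114/7, M_3 = 207/7, M_4 = 0.
On [3, 4], p'(t) = b_3 + 2c_3·(t - 3) + 3d_3·(t - 3)² with b_3 = Δ_3 - h_3(2M_3 + M_4)/6 = -20/7, c_3 = M_3/2 = 207/14, d_3 = (M_4 - M_3)/(6h_3) = -69/14. So p'(3) = -20/7.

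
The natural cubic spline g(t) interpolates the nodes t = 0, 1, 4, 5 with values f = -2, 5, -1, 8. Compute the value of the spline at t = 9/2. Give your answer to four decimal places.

With M_i denoting the second derivative at x_i, h_i = 1, 3, 1, and Δ_i = (y_(i+1) − y_i)/h_i = 7, -2, 9:
  1·M_0 + 8·M_1 + 3·M_2 = 6(Δ_1 - Δ_0) = -54
  3·M_1 + 8·M_2 + 1·M_3 = 6(Δ_2 - Δ_1) = 66
Natural end conditions: M_0 = M_3 = 0.
Solving: M_0 = 0, M_1 = -126/11, M_2 = 138/11, M_3 = 0.
On [4, 5], g(t) = -1 + 53/11·(t - 4) + 69/11·(t - 4)² - 23/11·(t - 4)³.
With (t - 4) = 1/2: g(9/2) = 239/88.

2.7159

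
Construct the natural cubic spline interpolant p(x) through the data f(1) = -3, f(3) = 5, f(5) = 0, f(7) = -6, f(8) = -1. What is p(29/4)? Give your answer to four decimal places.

-5.2122

Let M_i = p''(x_i). Step sizes h_i = 2, 2, 2, 1; slopes of the chords Δ_i = (y_(i+1) - y_i)/h_i = 4, -5/2, -3, 5.
  2·M_0 + 8·M_1 + 2·M_2 = 6(Δ_1 - Δ_0) = -39
  2·M_1 + 8·M_2 + 2·M_3 = 6(Δ_2 - Δ_1) = -3
  2·M_2 + 6·M_3 + 1·M_4 = 6(Δ_3 - Δ_2) = 48
Natural end conditions: M_0 = M_4 = 0.
Solving: M_0 = 0, M_1 = -186/41, M_2 = -111/82, M_3 = 693/82, M_4 = 0.
On [7, 8], p(x) = -6 + 179/82·(x - 7) + 693/164·(x - 7)² - 231/164·(x - 7)³.
With (x - 7) = 1/4: p(29/4) = -54707/10496.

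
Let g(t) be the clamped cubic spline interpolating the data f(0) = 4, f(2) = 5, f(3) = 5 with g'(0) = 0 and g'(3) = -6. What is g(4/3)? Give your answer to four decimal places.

Let M_i = g''(x_i). Step sizes h_i = 2, 1; slopes of the chords Δ_i = (y_(i+1) - y_i)/h_i = 1/2, 0.
  2·M_0 + 6·M_1 + 1·M_2 = 6(Δ_1 - Δ_0) = -3
Clamped end conditions give two more equations: 2h_0·M_0 + h_0·M_1 = 6(Δ_0 - g'(0)) = 3 and h_1·M_1 + 2h_1·M_2 = 6(g'(3) - Δ_1) = -36.
Hence M_0 = -3/4, M_1 = 3, M_2 = -39/2.
On [0, 2], g(t) = 4 + 0·t - 3/8·t² + 5/16·t³.
With t = 4/3: g(4/3) = 110/27.

4.0741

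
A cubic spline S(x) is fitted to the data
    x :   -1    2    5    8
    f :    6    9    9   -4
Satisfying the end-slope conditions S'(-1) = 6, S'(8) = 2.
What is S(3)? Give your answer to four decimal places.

9.9333

Write M_i for S''(x_i). With h_i = 3, 3, 3 and divided differences Δ_i = 1, 0, -13/3, the continuity of S' gives the tridiagonal system
  3·M_0 + 12·M_1 + 3·M_2 = 6(Δ_1 - Δ_0) = -6
  3·M_1 + 12·M_2 + 3·M_3 = 6(Δ_2 - Δ_1) = -26
Clamped end conditions give two more equations: 2h_0·M_0 + h_0·M_1 = 6(Δ_0 - S'(-1)) = -30 and h_2·M_2 + 2h_2·M_3 = 6(S'(8) - Δ_2) = 38.
Hence M_0 = -92/15, M_1 = 34/15, M_2 = -74/15, M_3 = 44/5.
On [2, 5], S(x) = 9 + 1/5·(x - 2) + 17/15·(x - 2)² - 2/5·(x - 2)³.
With (x - 2) = 1: S(3) = 149/15.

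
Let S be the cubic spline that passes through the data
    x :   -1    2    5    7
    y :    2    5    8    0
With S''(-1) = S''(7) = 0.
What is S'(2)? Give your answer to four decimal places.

1.8108

With m_i denoting the second derivative at x_i, h_i = 3, 3, 2, and Δ_i = (y_(i+1) − y_i)/h_i = 1, 1, -4:
  3·m_0 + 12·m_1 + 3·m_2 = 6(Δ_1 - Δ_0) = 0
  3·m_1 + 10·m_2 + 2·m_3 = 6(Δ_2 - Δ_1) = -30
Natural end conditions: m_0 = m_3 = 0.
Hence m_0 = 0, m_1 = 30/37, m_2 = -120/37, m_3 = 0.
On [2, 5], S'(x) = b_1 + 2c_1·(x - 2) + 3d_1·(x - 2)² with b_1 = Δ_1 - h_1(2m_1 + m_2)/6 = 67/37, c_1 = m_1/2 = 15/37, d_1 = (m_2 - m_1)/(6h_1) = -25/111. So S'(2) = 67/37.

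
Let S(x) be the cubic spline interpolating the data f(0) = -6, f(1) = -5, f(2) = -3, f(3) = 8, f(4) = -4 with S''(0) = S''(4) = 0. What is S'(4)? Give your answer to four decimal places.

-18.7857

With M_i denoting the second derivative at x_i, h_i = 1, 1, 1, 1, and Δ_i = (y_(i+1) − y_i)/h_i = 1, 2, 11, -12:
  1·M_0 + 4·M_1 + 1·M_2 = 6(Δ_1 - Δ_0) = 6
  1·M_1 + 4·M_2 + 1·M_3 = 6(Δ_2 - Δ_1) = 54
  1·M_2 + 4·M_3 + 1·M_4 = 6(Δ_3 - Δ_2) = -138
Natural end conditions: M_0 = M_4 = 0.
Solving: M_0 = 0, M_1 = -33/7, M_2 = 174/7, M_3 = -285/7, M_4 = 0.
On [3, 4], S'(x) = b_3 + 2c_3·(x - 3) + 3d_3·(x - 3)² with b_3 = Δ_3 - h_3(2M_3 + M_4)/6 = 11/7, c_3 = M_3/2 = -285/14, d_3 = (M_4 - M_3)/(6h_3) = 95/14. So S'(4) = -263/14.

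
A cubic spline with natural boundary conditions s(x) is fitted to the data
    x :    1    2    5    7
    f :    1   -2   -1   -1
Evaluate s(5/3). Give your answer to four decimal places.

-1.1791

With σ_i denoting the second derivative at x_i, h_i = 1, 3, 2, and Δ_i = (y_(i+1) − y_i)/h_i = -3, 1/3, 0:
  1·σ_0 + 8·σ_1 + 3·σ_2 = 6(Δ_1 - Δ_0) = 20
  3·σ_1 + 10·σ_2 + 2·σ_3 = 6(Δ_2 - Δ_1) = -2
Natural end conditions: σ_0 = σ_3 = 0.
Solving the tridiagonal system: σ_0 = 0, σ_1 = 206/71, σ_2 = -76/71, σ_3 = 0.
On [1, 2], s(x) = 1 - 742/213·(x - 1) + 0·(x - 1)² + 103/213·(x - 1)³.
With (x - 1) = 2/3: s(5/3) = -6781/5751.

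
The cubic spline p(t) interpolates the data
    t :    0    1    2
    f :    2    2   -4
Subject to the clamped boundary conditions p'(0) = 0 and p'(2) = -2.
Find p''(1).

Put M_i = p'' at the i-th knot. Here h = (1, 1) and Δ = (0, -6), so the interior equations h_(i-1)·M_(i-1) + 2(h_(i-1)+h_i)·M_i + h_i·M_(i+1) = 6(Δ_i − Δ_(i-1)) read
  1·M_0 + 4·M_1 + 1·M_2 = 6(Δ_1 - Δ_0) = -36
Clamped end conditions give two more equations: 2h_0·M_0 + h_0·M_1 = 6(Δ_0 - p'(0)) = 0 and h_1·M_1 + 2h_1·M_2 = 6(p'(2) - Δ_1) = 24.
Forward elimination and back-substitution give M_0 = 8, M_1 = -16, M_2 = 20.

-16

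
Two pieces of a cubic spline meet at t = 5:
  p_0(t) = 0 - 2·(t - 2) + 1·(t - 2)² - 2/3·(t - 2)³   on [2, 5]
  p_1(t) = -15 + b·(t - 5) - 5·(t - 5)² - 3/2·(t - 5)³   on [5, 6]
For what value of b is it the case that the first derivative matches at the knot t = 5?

-14

p_0'(t) = -2 + 2·(t - 2) - 2·(t - 2)², so p_0'(5) = -14. On the right, p_1'(5) = b, so b = -14.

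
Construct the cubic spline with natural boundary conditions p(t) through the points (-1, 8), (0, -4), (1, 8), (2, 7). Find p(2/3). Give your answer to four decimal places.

3.7235

Write σ_i for p''(x_i). With h_i = 1, 1, 1 and divided differences Δ_i = -12, 12, -1, the continuity of p' gives the tridiagonal system
  1·σ_0 + 4·σ_1 + 1·σ_2 = 6(Δ_1 - Δ_0) = 144
  1·σ_1 + 4·σ_2 + 1·σ_3 = 6(Δ_2 - Δ_1) = -78
Natural end conditions: σ_0 = σ_3 = 0.
Solving: σ_0 = 0, σ_1 = 218/5, σ_2 = -152/5, σ_3 = 0.
On [0, 1], p(t) = -4 + 38/15·t + 109/5·t² - 37/3·t³.
With t = 2/3: p(2/3) = 1508/405.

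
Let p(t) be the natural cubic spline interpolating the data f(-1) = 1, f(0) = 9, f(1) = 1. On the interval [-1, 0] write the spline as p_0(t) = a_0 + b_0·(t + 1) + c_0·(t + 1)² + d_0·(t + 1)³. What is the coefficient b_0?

12

Write M_i for p''(x_i). With h_i = 1, 1 and divided differences Δ_i = 8, -8, the continuity of p' gives the tridiagonal system
  1·M_0 + 4·M_1 + 1·M_2 = 6(Δ_1 - Δ_0) = -96
Natural end conditions: M_0 = M_2 = 0.
Hence M_0 = 0, M_1 = -24, M_2 = 0.
On [-1, 0], with p_0(t) = a_0 + b_0·(t + 1) + c_0·(t + 1)² + d_0·(t + 1)³: c_0 = M_0/2 = 0, d_0 = (M_1 - M_0)/(6h_0) = -4, b_0 = Δ_0 - h_0(2M_0 + M_1)/6 = 12.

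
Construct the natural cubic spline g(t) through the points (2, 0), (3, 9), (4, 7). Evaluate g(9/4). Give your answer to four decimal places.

Write σ_i for g''(x_i). With h_i = 1, 1 and divided differences Δ_i = 9, -2, the continuity of g' gives the tridiagonal system
  1·σ_0 + 4·σ_1 + 1·σ_2 = 6(Δ_1 - Δ_0) = -66
Natural end conditions: σ_0 = σ_2 = 0.
Hence σ_0 = 0, σ_1 = -33/2, σ_2 = 0.
On [2, 3], g(t) = 0 + 47/4·(t - 2) + 0·(t - 2)² - 11/4·(t - 2)³.
With (t - 2) = 1/4: g(9/4) = 741/256.

2.8945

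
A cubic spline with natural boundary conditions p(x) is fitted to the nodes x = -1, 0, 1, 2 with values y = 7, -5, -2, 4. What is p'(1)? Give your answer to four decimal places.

6.4000

Write M_i for p''(x_i). With h_i = 1, 1, 1 and divided differences Δ_i = -12, 3, 6, the continuity of p' gives the tridiagonal system
  1·M_0 + 4·M_1 + 1·M_2 = 6(Δ_1 - Δ_0) = 90
  1·M_1 + 4·M_2 + 1·M_3 = 6(Δ_2 - Δ_1) = 18
Natural end conditions: M_0 = M_3 = 0.
Hence M_0 = 0, M_1 = 114/5, M_2 = -6/5, M_3 = 0.
On [1, 2], p'(x) = b_2 + 2c_2·(x - 1) + 3d_2·(x - 1)² with b_2 = Δ_2 - h_2(2M_2 + M_3)/6 = 32/5, c_2 = M_2/2 = -3/5, d_2 = (M_3 - M_2)/(6h_2) = 1/5. So p'(1) = 32/5.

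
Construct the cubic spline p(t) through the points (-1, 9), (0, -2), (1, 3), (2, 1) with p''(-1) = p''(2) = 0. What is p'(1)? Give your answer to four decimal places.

Put m_i = p'' at the i-th knot. Here h = (1, 1, 1) and Δ = (-11, 5, -2), so the interior equations h_(i-1)·m_(i-1) + 2(h_(i-1)+h_i)·m_i + h_i·m_(i+1) = 6(Δ_i − Δ_(i-1)) read
  1·m_0 + 4·m_1 + 1·m_2 = 6(Δ_1 - Δ_0) = 96
  1·m_1 + 4·m_2 + 1·m_3 = 6(Δ_2 - Δ_1) = -42
Natural end conditions: m_0 = m_3 = 0.
Solving the tridiagonal system: m_0 = 0, m_1 = 142/5, m_2 = -88/5, m_3 = 0.
On [1, 2], p'(t) = b_2 + 2c_2·(t - 1) + 3d_2·(t - 1)² with b_2 = Δ_2 - h_2(2m_2 + m_3)/6 = 58/15, c_2 = m_2/2 = -44/5, d_2 = (m_3 - m_2)/(6h_2) = 44/15. So p'(1) = 58/15.

3.8667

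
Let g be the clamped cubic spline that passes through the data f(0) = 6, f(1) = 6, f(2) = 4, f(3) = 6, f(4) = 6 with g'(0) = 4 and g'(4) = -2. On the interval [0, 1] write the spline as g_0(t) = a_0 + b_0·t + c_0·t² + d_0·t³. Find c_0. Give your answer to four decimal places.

-5.4643

Let m_i = g''(x_i). Step sizes h_i = 1, 1, 1, 1; slopes of the chords Δ_i = (y_(i+1) - y_i)/h_i = 0, -2, 2, 0.
  1·m_0 + 4·m_1 + 1·m_2 = 6(Δ_1 - Δ_0) = -12
  1·m_1 + 4·m_2 + 1·m_3 = 6(Δ_2 - Δ_1) = 24
  1·m_2 + 4·m_3 + 1·m_4 = 6(Δ_3 - Δ_2) = -12
Clamped end conditions give two more equations: 2h_0·m_0 + h_0·m_1 = 6(Δ_0 - g'(0)) = -24 and h_3·m_3 + 2h_3·m_4 = 6(g'(4) - Δ_3) = -12.
Solving the tridiagonal system: m_0 = -153/14, m_1 = -15/7, m_2 = 15/2, m_3 = -27/7, m_4 = -57/14.
On [0, 1], with g_0(t) = a_0 + b_0·t + c_0·t² + d_0·t³: c_0 = m_0/2 = -153/28, d_0 = (m_1 - m_0)/(6h_0) = 41/28, b_0 = Δ_0 - h_0(2m_0 + m_1)/6 = 4.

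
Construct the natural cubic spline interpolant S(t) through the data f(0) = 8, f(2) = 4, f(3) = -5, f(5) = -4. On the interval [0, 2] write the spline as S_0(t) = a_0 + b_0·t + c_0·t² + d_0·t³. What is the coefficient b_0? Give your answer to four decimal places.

0.9429

Write σ_i for S''(x_i). With h_i = 2, 1, 2 and divided differences Δ_i = -2, -9, 1/2, the continuity of S' gives the tridiagonal system
  2·σ_0 + 6·σ_1 + 1·σ_2 = 6(Δ_1 - Δ_0) = -42
  1·σ_1 + 6·σ_2 + 2·σ_3 = 6(Δ_2 - Δ_1) = 57
Natural end conditions: σ_0 = σ_3 = 0.
Forward elimination and back-substitution give σ_0 = 0, σ_1 = -309/35, σ_2 = 384/35, σ_3 = 0.
On [0, 2], with S_0(t) = a_0 + b_0·t + c_0·t² + d_0·t³: c_0 = σ_0/2 = 0, d_0 = (σ_1 - σ_0)/(6h_0) = -103/140, b_0 = Δ_0 - h_0(2σ_0 + σ_1)/6 = 33/35.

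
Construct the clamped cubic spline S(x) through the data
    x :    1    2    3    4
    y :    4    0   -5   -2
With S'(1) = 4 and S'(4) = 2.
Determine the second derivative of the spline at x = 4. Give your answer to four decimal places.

-10.1333

Put σ_i = S'' at the i-th knot. Here h = (1, 1, 1) and Δ = (-4, -5, 3), so the interior equations h_(i-1)·σ_(i-1) + 2(h_(i-1)+h_i)·σ_i + h_i·σ_(i+1) = 6(Δ_i − Δ_(i-1)) read
  1·σ_0 + 4·σ_1 + 1·σ_2 = 6(Δ_1 - Δ_0) = -6
  1·σ_1 + 4·σ_2 + 1·σ_3 = 6(Δ_2 - Δ_1) = 48
Clamped end conditions give two more equations: 2h_0·σ_0 + h_0·σ_1 = 6(Δ_0 - S'(1)) = -48 and h_2·σ_2 + 2h_2·σ_3 = 6(S'(4) - Δ_2) = -6.
Solving the tridiagonal system: σ_0 = -368/15, σ_1 = 16/15, σ_2 = 214/15, σ_3 = -152/15.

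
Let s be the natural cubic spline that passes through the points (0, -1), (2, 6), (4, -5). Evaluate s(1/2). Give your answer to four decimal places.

1.8047

Write M_i for s''(x_i). With h_i = 2, 2 and divided differences Δ_i = 7/2, -11/2, the continuity of s' gives the tridiagonal system
  2·M_0 + 8·M_1 + 2·M_2 = 6(Δ_1 - Δ_0) = -54
Natural end conditions: M_0 = M_2 = 0.
Forward elimination and back-substitution give M_0 = 0, M_1 = -27/4, M_2 = 0.
On [0, 2], s(x) = -1 + 23/4·x + 0·x² - 9/16·x³.
With x = 1/2: s(1/2) = 231/128.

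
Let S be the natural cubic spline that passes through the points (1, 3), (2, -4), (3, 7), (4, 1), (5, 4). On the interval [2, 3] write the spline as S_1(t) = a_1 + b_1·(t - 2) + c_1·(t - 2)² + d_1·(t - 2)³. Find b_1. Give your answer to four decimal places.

Write M_i for S''(x_i). With h_i = 1, 1, 1, 1 and divided differences Δ_i = -7, 11, -6, 3, the continuity of S' gives the tridiagonal system
  1·M_0 + 4·M_1 + 1·M_2 = 6(Δ_1 - Δ_0) = 108
  1·M_1 + 4·M_2 + 1·M_3 = 6(Δ_2 - Δ_1) = -102
  1·M_2 + 4·M_3 + 1·M_4 = 6(Δ_3 - Δ_2) = 54
Natural end conditions: M_0 = M_4 = 0.
Solving: M_0 = 0, M_1 = 1041/28, M_2 = -285/7, M_3 = 663/28, M_4 = 0.
On [2, 3], with S_1(t) = a_1 + b_1·(t - 2) + c_1·(t - 2)² + d_1·(t - 2)³: c_1 = M_1/2 = 1041/56, d_1 = (M_2 - M_1)/(6h_1) = -727/56, b_1 = Δ_1 - h_1(2M_1 + M_2)/6 = 151/28.

5.3929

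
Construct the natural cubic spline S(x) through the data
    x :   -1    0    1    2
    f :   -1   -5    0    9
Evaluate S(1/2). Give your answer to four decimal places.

With σ_i denoting the second derivative at x_i, h_i = 1, 1, 1, and Δ_i = (y_(i+1) − y_i)/h_i = -4, 5, 9:
  1·σ_0 + 4·σ_1 + 1·σ_2 = 6(Δ_1 - Δ_0) = 54
  1·σ_1 + 4·σ_2 + 1·σ_3 = 6(Δ_2 - Δ_1) = 24
Natural end conditions: σ_0 = σ_3 = 0.
Solving: σ_0 = 0, σ_1 = 64/5, σ_2 = 14/5, σ_3 = 0.
On [0, 1], S(x) = -5 + 4/15·x + 32/5·x² - 5/3·x³.
With x = 1/2: S(1/2) = -139/40.

-3.4750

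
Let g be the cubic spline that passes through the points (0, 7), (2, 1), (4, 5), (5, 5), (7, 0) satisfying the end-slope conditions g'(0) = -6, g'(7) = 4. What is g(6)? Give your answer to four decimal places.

0.8719

Write M_i for g''(x_i). With h_i = 2, 2, 1, 2 and divided differences Δ_i = -3, 2, 0, -5/2, the continuity of g' gives the tridiagonal system
  2·M_0 + 8·M_1 + 2·M_2 = 6(Δ_1 - Δ_0) = 30
  2·M_1 + 6·M_2 + 1·M_3 = 6(Δ_2 - Δ_1) = -12
  1·M_2 + 6·M_3 + 2·M_4 = 6(Δ_3 - Δ_2) = -15
Clamped end conditions give two more equations: 2h_0·M_0 + h_0·M_1 = 6(Δ_0 - g'(0)) = 18 and h_3·M_3 + 2h_3·M_4 = 6(g'(7) - Δ_3) = 39.
Forward elimination and back-substitution give M_0 = 329/122, M_1 = 220/61, M_2 = -259/122, M_3 = -395/61, M_4 = 3169/244.
On [5, 7], g(x) = 5 - 613/244·(x - 5) - 395/122·(x - 5)² + 1583/976·(x - 5)³.
With (x - 5) = 1: g(6) = 851/976.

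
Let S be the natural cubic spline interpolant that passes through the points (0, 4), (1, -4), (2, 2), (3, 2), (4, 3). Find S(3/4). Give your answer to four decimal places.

-3.3770

Put M_i = S'' at the i-th knot. Here h = (1, 1, 1, 1) and Δ = (-8, 6, 0, 1), so the interior equations h_(i-1)·M_(i-1) + 2(h_(i-1)+h_i)·M_i + h_i·M_(i+1) = 6(Δ_i − Δ_(i-1)) read
  1·M_0 + 4·M_1 + 1·M_2 = 6(Δ_1 - Δ_0) = 84
  1·M_1 + 4·M_2 + 1·M_3 = 6(Δ_2 - Δ_1) = -36
  1·M_2 + 4·M_3 + 1·M_4 = 6(Δ_3 - Δ_2) = 6
Natural end conditions: M_0 = M_4 = 0.
Solving the tridiagonal system: M_0 = 0, M_1 = 705/28, M_2 = -117/7, M_3 = 159/28, M_4 = 0.
On [0, 1], S(x) = 4 - 683/56·x + 0·x² + 235/56·x³.
With x = 3/4: S(3/4) = -1729/512.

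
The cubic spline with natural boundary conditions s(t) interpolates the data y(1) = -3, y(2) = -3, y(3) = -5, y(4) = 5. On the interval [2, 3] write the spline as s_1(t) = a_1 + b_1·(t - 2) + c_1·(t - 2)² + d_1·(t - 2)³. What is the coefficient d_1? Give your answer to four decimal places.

Let σ_i = s''(x_i). Step sizes h_i = 1, 1, 1; slopes of the chords Δ_i = (y_(i+1) - y_i)/h_i = 0, -2, 10.
  1·σ_0 + 4·σ_1 + 1·σ_2 = 6(Δ_1 - Δ_0) = -12
  1·σ_1 + 4·σ_2 + 1·σ_3 = 6(Δ_2 - Δ_1) = 72
Natural end conditions: σ_0 = σ_3 = 0.
Hence σ_0 = 0, σ_1 = -8, σ_2 = 20, σ_3 = 0.
On [2, 3], with s_1(t) = a_1 + b_1·(t - 2) + c_1·(t - 2)² + d_1·(t - 2)³: c_1 = σ_1/2 = -4, d_1 = (σ_2 - σ_1)/(6h_1) = 14/3, b_1 = Δ_1 - h_1(2σ_1 + σ_2)/6 = -8/3.

4.6667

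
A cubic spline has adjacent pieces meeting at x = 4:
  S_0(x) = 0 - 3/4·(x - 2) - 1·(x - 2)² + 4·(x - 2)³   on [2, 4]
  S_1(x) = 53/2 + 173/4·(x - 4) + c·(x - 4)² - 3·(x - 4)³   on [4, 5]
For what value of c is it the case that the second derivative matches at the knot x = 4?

23

S_0''(x) = -2 + 24·(x - 2), so S_0''(4) = 46. On the right, S_1''(4) = 2c, so c = 23.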